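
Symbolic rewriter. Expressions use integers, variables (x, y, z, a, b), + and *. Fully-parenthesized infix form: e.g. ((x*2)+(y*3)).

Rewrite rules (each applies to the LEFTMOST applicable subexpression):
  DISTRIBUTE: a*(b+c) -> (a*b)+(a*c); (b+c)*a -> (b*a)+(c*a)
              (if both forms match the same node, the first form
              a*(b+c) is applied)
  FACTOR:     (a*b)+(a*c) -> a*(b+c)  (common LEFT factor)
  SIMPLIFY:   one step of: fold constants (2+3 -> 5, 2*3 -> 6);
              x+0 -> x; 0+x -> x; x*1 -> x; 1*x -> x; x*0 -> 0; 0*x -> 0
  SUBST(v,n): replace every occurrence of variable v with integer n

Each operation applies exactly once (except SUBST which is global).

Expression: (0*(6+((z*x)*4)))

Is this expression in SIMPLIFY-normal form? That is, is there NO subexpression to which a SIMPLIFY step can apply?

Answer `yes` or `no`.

Answer: no

Derivation:
Expression: (0*(6+((z*x)*4)))
Scanning for simplifiable subexpressions (pre-order)...
  at root: (0*(6+((z*x)*4))) (SIMPLIFIABLE)
  at R: (6+((z*x)*4)) (not simplifiable)
  at RR: ((z*x)*4) (not simplifiable)
  at RRL: (z*x) (not simplifiable)
Found simplifiable subexpr at path root: (0*(6+((z*x)*4)))
One SIMPLIFY step would give: 0
-> NOT in normal form.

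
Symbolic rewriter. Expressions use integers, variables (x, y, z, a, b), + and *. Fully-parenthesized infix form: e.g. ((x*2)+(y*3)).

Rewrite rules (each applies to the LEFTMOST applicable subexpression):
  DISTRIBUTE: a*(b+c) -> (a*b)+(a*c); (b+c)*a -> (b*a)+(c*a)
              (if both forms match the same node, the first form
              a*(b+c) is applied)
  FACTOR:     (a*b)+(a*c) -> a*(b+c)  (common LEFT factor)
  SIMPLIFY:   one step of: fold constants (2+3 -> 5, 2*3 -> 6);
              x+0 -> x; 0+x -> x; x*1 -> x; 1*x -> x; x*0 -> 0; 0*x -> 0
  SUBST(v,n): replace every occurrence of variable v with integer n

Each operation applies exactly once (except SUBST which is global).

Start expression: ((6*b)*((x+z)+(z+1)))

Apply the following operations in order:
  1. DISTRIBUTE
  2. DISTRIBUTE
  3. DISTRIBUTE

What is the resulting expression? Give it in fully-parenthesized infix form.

Answer: ((((6*b)*x)+((6*b)*z))+(((6*b)*z)+((6*b)*1)))

Derivation:
Start: ((6*b)*((x+z)+(z+1)))
Apply DISTRIBUTE at root (target: ((6*b)*((x+z)+(z+1)))): ((6*b)*((x+z)+(z+1))) -> (((6*b)*(x+z))+((6*b)*(z+1)))
Apply DISTRIBUTE at L (target: ((6*b)*(x+z))): (((6*b)*(x+z))+((6*b)*(z+1))) -> ((((6*b)*x)+((6*b)*z))+((6*b)*(z+1)))
Apply DISTRIBUTE at R (target: ((6*b)*(z+1))): ((((6*b)*x)+((6*b)*z))+((6*b)*(z+1))) -> ((((6*b)*x)+((6*b)*z))+(((6*b)*z)+((6*b)*1)))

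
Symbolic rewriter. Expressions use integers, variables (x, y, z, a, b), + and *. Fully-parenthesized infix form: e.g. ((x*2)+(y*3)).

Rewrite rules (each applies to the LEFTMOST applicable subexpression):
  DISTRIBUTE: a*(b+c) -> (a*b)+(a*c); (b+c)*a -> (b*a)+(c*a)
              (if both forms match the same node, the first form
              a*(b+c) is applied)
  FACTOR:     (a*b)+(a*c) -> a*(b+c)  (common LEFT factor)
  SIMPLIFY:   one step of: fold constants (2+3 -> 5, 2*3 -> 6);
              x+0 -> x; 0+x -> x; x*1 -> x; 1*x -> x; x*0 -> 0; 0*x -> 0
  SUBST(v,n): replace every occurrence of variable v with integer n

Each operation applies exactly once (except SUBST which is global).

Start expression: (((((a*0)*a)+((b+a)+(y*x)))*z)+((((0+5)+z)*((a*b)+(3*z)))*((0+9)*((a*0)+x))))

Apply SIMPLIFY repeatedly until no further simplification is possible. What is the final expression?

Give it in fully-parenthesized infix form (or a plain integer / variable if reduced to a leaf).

Answer: ((((b+a)+(y*x))*z)+(((5+z)*((a*b)+(3*z)))*(9*x)))

Derivation:
Start: (((((a*0)*a)+((b+a)+(y*x)))*z)+((((0+5)+z)*((a*b)+(3*z)))*((0+9)*((a*0)+x))))
Step 1: at LLLL: (a*0) -> 0; overall: (((((a*0)*a)+((b+a)+(y*x)))*z)+((((0+5)+z)*((a*b)+(3*z)))*((0+9)*((a*0)+x)))) -> ((((0*a)+((b+a)+(y*x)))*z)+((((0+5)+z)*((a*b)+(3*z)))*((0+9)*((a*0)+x))))
Step 2: at LLL: (0*a) -> 0; overall: ((((0*a)+((b+a)+(y*x)))*z)+((((0+5)+z)*((a*b)+(3*z)))*((0+9)*((a*0)+x)))) -> (((0+((b+a)+(y*x)))*z)+((((0+5)+z)*((a*b)+(3*z)))*((0+9)*((a*0)+x))))
Step 3: at LL: (0+((b+a)+(y*x))) -> ((b+a)+(y*x)); overall: (((0+((b+a)+(y*x)))*z)+((((0+5)+z)*((a*b)+(3*z)))*((0+9)*((a*0)+x)))) -> ((((b+a)+(y*x))*z)+((((0+5)+z)*((a*b)+(3*z)))*((0+9)*((a*0)+x))))
Step 4: at RLLL: (0+5) -> 5; overall: ((((b+a)+(y*x))*z)+((((0+5)+z)*((a*b)+(3*z)))*((0+9)*((a*0)+x)))) -> ((((b+a)+(y*x))*z)+(((5+z)*((a*b)+(3*z)))*((0+9)*((a*0)+x))))
Step 5: at RRL: (0+9) -> 9; overall: ((((b+a)+(y*x))*z)+(((5+z)*((a*b)+(3*z)))*((0+9)*((a*0)+x)))) -> ((((b+a)+(y*x))*z)+(((5+z)*((a*b)+(3*z)))*(9*((a*0)+x))))
Step 6: at RRRL: (a*0) -> 0; overall: ((((b+a)+(y*x))*z)+(((5+z)*((a*b)+(3*z)))*(9*((a*0)+x)))) -> ((((b+a)+(y*x))*z)+(((5+z)*((a*b)+(3*z)))*(9*(0+x))))
Step 7: at RRR: (0+x) -> x; overall: ((((b+a)+(y*x))*z)+(((5+z)*((a*b)+(3*z)))*(9*(0+x)))) -> ((((b+a)+(y*x))*z)+(((5+z)*((a*b)+(3*z)))*(9*x)))
Fixed point: ((((b+a)+(y*x))*z)+(((5+z)*((a*b)+(3*z)))*(9*x)))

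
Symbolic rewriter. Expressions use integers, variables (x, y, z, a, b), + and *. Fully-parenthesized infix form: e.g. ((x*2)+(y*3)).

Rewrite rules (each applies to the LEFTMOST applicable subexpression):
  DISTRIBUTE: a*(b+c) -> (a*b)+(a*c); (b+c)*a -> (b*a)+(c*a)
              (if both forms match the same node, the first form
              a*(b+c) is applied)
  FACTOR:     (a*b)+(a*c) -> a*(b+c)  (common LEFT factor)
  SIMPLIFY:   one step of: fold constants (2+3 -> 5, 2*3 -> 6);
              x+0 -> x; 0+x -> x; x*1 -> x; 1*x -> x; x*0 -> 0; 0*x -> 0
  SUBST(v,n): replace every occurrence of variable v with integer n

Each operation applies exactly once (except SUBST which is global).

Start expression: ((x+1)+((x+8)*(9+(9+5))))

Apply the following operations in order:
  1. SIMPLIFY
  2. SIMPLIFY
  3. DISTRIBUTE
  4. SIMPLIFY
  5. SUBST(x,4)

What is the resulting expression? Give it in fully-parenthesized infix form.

Answer: ((4+1)+((4*23)+184))

Derivation:
Start: ((x+1)+((x+8)*(9+(9+5))))
Apply SIMPLIFY at RRR (target: (9+5)): ((x+1)+((x+8)*(9+(9+5)))) -> ((x+1)+((x+8)*(9+14)))
Apply SIMPLIFY at RR (target: (9+14)): ((x+1)+((x+8)*(9+14))) -> ((x+1)+((x+8)*23))
Apply DISTRIBUTE at R (target: ((x+8)*23)): ((x+1)+((x+8)*23)) -> ((x+1)+((x*23)+(8*23)))
Apply SIMPLIFY at RR (target: (8*23)): ((x+1)+((x*23)+(8*23))) -> ((x+1)+((x*23)+184))
Apply SUBST(x,4): ((x+1)+((x*23)+184)) -> ((4+1)+((4*23)+184))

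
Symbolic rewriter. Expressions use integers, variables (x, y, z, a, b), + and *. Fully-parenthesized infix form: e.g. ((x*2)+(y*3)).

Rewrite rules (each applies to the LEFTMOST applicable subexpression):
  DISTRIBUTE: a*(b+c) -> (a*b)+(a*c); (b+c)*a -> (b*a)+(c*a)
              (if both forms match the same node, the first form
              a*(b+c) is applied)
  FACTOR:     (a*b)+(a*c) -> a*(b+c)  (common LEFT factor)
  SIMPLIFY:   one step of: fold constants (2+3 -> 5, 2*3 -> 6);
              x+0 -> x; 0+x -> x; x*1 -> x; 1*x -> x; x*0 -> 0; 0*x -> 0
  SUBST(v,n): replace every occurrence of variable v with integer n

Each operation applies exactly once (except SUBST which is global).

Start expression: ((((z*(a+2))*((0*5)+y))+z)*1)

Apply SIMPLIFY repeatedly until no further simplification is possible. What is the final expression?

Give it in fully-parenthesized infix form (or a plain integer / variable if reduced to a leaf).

Start: ((((z*(a+2))*((0*5)+y))+z)*1)
Step 1: at root: ((((z*(a+2))*((0*5)+y))+z)*1) -> (((z*(a+2))*((0*5)+y))+z); overall: ((((z*(a+2))*((0*5)+y))+z)*1) -> (((z*(a+2))*((0*5)+y))+z)
Step 2: at LRL: (0*5) -> 0; overall: (((z*(a+2))*((0*5)+y))+z) -> (((z*(a+2))*(0+y))+z)
Step 3: at LR: (0+y) -> y; overall: (((z*(a+2))*(0+y))+z) -> (((z*(a+2))*y)+z)
Fixed point: (((z*(a+2))*y)+z)

Answer: (((z*(a+2))*y)+z)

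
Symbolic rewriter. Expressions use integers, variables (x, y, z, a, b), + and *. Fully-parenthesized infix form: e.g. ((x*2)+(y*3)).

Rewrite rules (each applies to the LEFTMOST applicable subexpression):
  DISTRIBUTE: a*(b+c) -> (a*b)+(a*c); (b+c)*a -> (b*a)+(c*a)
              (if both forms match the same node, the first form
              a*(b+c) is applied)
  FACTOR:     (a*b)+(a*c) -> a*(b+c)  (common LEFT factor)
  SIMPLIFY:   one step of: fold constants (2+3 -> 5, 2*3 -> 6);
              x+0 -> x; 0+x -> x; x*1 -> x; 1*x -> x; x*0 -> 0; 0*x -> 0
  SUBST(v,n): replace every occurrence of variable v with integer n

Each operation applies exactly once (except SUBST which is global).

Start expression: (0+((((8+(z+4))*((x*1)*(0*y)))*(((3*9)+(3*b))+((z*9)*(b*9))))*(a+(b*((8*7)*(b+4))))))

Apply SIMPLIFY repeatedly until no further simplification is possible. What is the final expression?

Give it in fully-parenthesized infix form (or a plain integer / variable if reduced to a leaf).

Answer: 0

Derivation:
Start: (0+((((8+(z+4))*((x*1)*(0*y)))*(((3*9)+(3*b))+((z*9)*(b*9))))*(a+(b*((8*7)*(b+4))))))
Step 1: at root: (0+((((8+(z+4))*((x*1)*(0*y)))*(((3*9)+(3*b))+((z*9)*(b*9))))*(a+(b*((8*7)*(b+4)))))) -> ((((8+(z+4))*((x*1)*(0*y)))*(((3*9)+(3*b))+((z*9)*(b*9))))*(a+(b*((8*7)*(b+4))))); overall: (0+((((8+(z+4))*((x*1)*(0*y)))*(((3*9)+(3*b))+((z*9)*(b*9))))*(a+(b*((8*7)*(b+4)))))) -> ((((8+(z+4))*((x*1)*(0*y)))*(((3*9)+(3*b))+((z*9)*(b*9))))*(a+(b*((8*7)*(b+4)))))
Step 2: at LLRL: (x*1) -> x; overall: ((((8+(z+4))*((x*1)*(0*y)))*(((3*9)+(3*b))+((z*9)*(b*9))))*(a+(b*((8*7)*(b+4))))) -> ((((8+(z+4))*(x*(0*y)))*(((3*9)+(3*b))+((z*9)*(b*9))))*(a+(b*((8*7)*(b+4)))))
Step 3: at LLRR: (0*y) -> 0; overall: ((((8+(z+4))*(x*(0*y)))*(((3*9)+(3*b))+((z*9)*(b*9))))*(a+(b*((8*7)*(b+4))))) -> ((((8+(z+4))*(x*0))*(((3*9)+(3*b))+((z*9)*(b*9))))*(a+(b*((8*7)*(b+4)))))
Step 4: at LLR: (x*0) -> 0; overall: ((((8+(z+4))*(x*0))*(((3*9)+(3*b))+((z*9)*(b*9))))*(a+(b*((8*7)*(b+4))))) -> ((((8+(z+4))*0)*(((3*9)+(3*b))+((z*9)*(b*9))))*(a+(b*((8*7)*(b+4)))))
Step 5: at LL: ((8+(z+4))*0) -> 0; overall: ((((8+(z+4))*0)*(((3*9)+(3*b))+((z*9)*(b*9))))*(a+(b*((8*7)*(b+4))))) -> ((0*(((3*9)+(3*b))+((z*9)*(b*9))))*(a+(b*((8*7)*(b+4)))))
Step 6: at L: (0*(((3*9)+(3*b))+((z*9)*(b*9)))) -> 0; overall: ((0*(((3*9)+(3*b))+((z*9)*(b*9))))*(a+(b*((8*7)*(b+4))))) -> (0*(a+(b*((8*7)*(b+4)))))
Step 7: at root: (0*(a+(b*((8*7)*(b+4))))) -> 0; overall: (0*(a+(b*((8*7)*(b+4))))) -> 0
Fixed point: 0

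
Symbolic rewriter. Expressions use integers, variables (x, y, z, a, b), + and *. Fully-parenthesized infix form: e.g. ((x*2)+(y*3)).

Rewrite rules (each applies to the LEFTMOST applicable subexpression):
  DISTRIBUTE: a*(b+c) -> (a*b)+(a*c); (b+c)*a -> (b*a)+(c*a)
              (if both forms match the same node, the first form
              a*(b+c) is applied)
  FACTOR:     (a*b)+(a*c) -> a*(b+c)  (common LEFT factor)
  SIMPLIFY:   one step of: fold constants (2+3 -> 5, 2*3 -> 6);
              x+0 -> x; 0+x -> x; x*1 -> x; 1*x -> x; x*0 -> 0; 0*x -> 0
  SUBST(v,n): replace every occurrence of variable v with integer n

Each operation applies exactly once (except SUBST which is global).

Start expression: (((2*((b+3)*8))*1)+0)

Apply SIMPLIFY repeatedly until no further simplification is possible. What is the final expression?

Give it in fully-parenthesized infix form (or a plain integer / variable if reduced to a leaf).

Answer: (2*((b+3)*8))

Derivation:
Start: (((2*((b+3)*8))*1)+0)
Step 1: at root: (((2*((b+3)*8))*1)+0) -> ((2*((b+3)*8))*1); overall: (((2*((b+3)*8))*1)+0) -> ((2*((b+3)*8))*1)
Step 2: at root: ((2*((b+3)*8))*1) -> (2*((b+3)*8)); overall: ((2*((b+3)*8))*1) -> (2*((b+3)*8))
Fixed point: (2*((b+3)*8))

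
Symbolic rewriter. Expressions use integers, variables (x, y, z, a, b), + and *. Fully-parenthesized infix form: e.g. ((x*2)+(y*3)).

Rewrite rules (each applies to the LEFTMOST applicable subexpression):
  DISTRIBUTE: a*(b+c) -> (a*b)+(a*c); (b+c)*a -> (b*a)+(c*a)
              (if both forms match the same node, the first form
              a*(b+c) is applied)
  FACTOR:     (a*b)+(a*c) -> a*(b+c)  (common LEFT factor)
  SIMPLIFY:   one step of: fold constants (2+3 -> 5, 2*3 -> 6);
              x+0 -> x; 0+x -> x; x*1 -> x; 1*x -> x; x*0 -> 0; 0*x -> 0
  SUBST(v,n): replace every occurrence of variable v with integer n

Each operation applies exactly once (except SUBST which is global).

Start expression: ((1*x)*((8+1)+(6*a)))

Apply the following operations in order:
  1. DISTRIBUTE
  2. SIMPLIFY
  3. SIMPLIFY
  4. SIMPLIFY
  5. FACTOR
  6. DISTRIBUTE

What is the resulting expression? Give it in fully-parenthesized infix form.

Start: ((1*x)*((8+1)+(6*a)))
Apply DISTRIBUTE at root (target: ((1*x)*((8+1)+(6*a)))): ((1*x)*((8+1)+(6*a))) -> (((1*x)*(8+1))+((1*x)*(6*a)))
Apply SIMPLIFY at LL (target: (1*x)): (((1*x)*(8+1))+((1*x)*(6*a))) -> ((x*(8+1))+((1*x)*(6*a)))
Apply SIMPLIFY at LR (target: (8+1)): ((x*(8+1))+((1*x)*(6*a))) -> ((x*9)+((1*x)*(6*a)))
Apply SIMPLIFY at RL (target: (1*x)): ((x*9)+((1*x)*(6*a))) -> ((x*9)+(x*(6*a)))
Apply FACTOR at root (target: ((x*9)+(x*(6*a)))): ((x*9)+(x*(6*a))) -> (x*(9+(6*a)))
Apply DISTRIBUTE at root (target: (x*(9+(6*a)))): (x*(9+(6*a))) -> ((x*9)+(x*(6*a)))

Answer: ((x*9)+(x*(6*a)))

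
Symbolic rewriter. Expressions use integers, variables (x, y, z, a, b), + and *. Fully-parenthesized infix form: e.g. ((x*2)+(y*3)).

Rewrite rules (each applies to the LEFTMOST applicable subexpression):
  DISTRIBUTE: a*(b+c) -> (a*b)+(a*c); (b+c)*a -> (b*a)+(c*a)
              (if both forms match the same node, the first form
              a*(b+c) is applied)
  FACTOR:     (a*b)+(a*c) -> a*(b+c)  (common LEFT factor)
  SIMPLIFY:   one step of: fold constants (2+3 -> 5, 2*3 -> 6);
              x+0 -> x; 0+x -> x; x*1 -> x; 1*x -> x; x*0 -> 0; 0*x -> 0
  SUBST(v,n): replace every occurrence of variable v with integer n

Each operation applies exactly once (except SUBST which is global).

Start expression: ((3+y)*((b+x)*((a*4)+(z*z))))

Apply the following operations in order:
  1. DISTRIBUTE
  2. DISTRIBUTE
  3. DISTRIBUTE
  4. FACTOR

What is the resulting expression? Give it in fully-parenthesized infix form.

Answer: ((3*(((b+x)*(a*4))+((b+x)*(z*z))))+(y*((b+x)*((a*4)+(z*z)))))

Derivation:
Start: ((3+y)*((b+x)*((a*4)+(z*z))))
Apply DISTRIBUTE at root (target: ((3+y)*((b+x)*((a*4)+(z*z))))): ((3+y)*((b+x)*((a*4)+(z*z)))) -> ((3*((b+x)*((a*4)+(z*z))))+(y*((b+x)*((a*4)+(z*z)))))
Apply DISTRIBUTE at LR (target: ((b+x)*((a*4)+(z*z)))): ((3*((b+x)*((a*4)+(z*z))))+(y*((b+x)*((a*4)+(z*z))))) -> ((3*(((b+x)*(a*4))+((b+x)*(z*z))))+(y*((b+x)*((a*4)+(z*z)))))
Apply DISTRIBUTE at L (target: (3*(((b+x)*(a*4))+((b+x)*(z*z))))): ((3*(((b+x)*(a*4))+((b+x)*(z*z))))+(y*((b+x)*((a*4)+(z*z))))) -> (((3*((b+x)*(a*4)))+(3*((b+x)*(z*z))))+(y*((b+x)*((a*4)+(z*z)))))
Apply FACTOR at L (target: ((3*((b+x)*(a*4)))+(3*((b+x)*(z*z))))): (((3*((b+x)*(a*4)))+(3*((b+x)*(z*z))))+(y*((b+x)*((a*4)+(z*z))))) -> ((3*(((b+x)*(a*4))+((b+x)*(z*z))))+(y*((b+x)*((a*4)+(z*z)))))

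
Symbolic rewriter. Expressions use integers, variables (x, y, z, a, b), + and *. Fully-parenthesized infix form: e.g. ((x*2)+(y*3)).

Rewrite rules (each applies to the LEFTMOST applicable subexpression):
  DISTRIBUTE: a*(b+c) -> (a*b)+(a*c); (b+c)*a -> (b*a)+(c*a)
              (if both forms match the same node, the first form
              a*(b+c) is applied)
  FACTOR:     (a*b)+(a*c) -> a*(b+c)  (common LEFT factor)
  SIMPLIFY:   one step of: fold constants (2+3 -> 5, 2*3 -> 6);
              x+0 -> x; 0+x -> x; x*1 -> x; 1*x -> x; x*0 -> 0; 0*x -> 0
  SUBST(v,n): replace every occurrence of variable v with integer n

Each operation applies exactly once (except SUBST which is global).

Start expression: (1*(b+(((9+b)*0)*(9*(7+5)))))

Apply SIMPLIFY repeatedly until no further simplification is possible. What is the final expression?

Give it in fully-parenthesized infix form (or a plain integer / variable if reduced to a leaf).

Answer: b

Derivation:
Start: (1*(b+(((9+b)*0)*(9*(7+5)))))
Step 1: at root: (1*(b+(((9+b)*0)*(9*(7+5))))) -> (b+(((9+b)*0)*(9*(7+5)))); overall: (1*(b+(((9+b)*0)*(9*(7+5))))) -> (b+(((9+b)*0)*(9*(7+5))))
Step 2: at RL: ((9+b)*0) -> 0; overall: (b+(((9+b)*0)*(9*(7+5)))) -> (b+(0*(9*(7+5))))
Step 3: at R: (0*(9*(7+5))) -> 0; overall: (b+(0*(9*(7+5)))) -> (b+0)
Step 4: at root: (b+0) -> b; overall: (b+0) -> b
Fixed point: b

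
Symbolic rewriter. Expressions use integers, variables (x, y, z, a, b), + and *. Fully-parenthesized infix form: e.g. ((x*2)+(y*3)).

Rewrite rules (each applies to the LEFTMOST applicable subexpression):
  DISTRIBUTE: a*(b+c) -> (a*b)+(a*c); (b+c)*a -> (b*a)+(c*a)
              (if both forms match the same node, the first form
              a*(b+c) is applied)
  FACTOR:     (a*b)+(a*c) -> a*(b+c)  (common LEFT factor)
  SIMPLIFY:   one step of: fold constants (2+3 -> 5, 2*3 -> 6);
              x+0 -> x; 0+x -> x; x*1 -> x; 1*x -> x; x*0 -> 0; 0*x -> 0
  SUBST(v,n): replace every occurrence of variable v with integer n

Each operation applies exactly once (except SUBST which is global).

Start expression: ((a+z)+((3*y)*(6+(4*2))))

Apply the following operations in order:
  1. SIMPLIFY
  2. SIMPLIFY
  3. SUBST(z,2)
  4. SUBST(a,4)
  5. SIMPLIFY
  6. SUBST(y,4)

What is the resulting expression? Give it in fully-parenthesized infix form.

Start: ((a+z)+((3*y)*(6+(4*2))))
Apply SIMPLIFY at RRR (target: (4*2)): ((a+z)+((3*y)*(6+(4*2)))) -> ((a+z)+((3*y)*(6+8)))
Apply SIMPLIFY at RR (target: (6+8)): ((a+z)+((3*y)*(6+8))) -> ((a+z)+((3*y)*14))
Apply SUBST(z,2): ((a+z)+((3*y)*14)) -> ((a+2)+((3*y)*14))
Apply SUBST(a,4): ((a+2)+((3*y)*14)) -> ((4+2)+((3*y)*14))
Apply SIMPLIFY at L (target: (4+2)): ((4+2)+((3*y)*14)) -> (6+((3*y)*14))
Apply SUBST(y,4): (6+((3*y)*14)) -> (6+((3*4)*14))

Answer: (6+((3*4)*14))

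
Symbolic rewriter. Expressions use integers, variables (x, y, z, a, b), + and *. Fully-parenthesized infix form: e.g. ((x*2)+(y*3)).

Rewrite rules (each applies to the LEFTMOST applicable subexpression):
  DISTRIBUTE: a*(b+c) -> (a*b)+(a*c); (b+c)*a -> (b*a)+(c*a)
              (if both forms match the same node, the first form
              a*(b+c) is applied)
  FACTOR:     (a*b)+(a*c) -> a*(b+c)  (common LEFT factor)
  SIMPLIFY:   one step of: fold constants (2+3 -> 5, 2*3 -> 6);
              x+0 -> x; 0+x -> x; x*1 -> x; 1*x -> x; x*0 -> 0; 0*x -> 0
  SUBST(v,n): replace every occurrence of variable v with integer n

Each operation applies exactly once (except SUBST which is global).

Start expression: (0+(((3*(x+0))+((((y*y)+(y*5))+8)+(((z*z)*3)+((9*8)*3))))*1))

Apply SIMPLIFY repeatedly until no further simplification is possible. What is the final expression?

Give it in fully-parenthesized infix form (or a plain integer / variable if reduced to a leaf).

Start: (0+(((3*(x+0))+((((y*y)+(y*5))+8)+(((z*z)*3)+((9*8)*3))))*1))
Step 1: at root: (0+(((3*(x+0))+((((y*y)+(y*5))+8)+(((z*z)*3)+((9*8)*3))))*1)) -> (((3*(x+0))+((((y*y)+(y*5))+8)+(((z*z)*3)+((9*8)*3))))*1); overall: (0+(((3*(x+0))+((((y*y)+(y*5))+8)+(((z*z)*3)+((9*8)*3))))*1)) -> (((3*(x+0))+((((y*y)+(y*5))+8)+(((z*z)*3)+((9*8)*3))))*1)
Step 2: at root: (((3*(x+0))+((((y*y)+(y*5))+8)+(((z*z)*3)+((9*8)*3))))*1) -> ((3*(x+0))+((((y*y)+(y*5))+8)+(((z*z)*3)+((9*8)*3)))); overall: (((3*(x+0))+((((y*y)+(y*5))+8)+(((z*z)*3)+((9*8)*3))))*1) -> ((3*(x+0))+((((y*y)+(y*5))+8)+(((z*z)*3)+((9*8)*3))))
Step 3: at LR: (x+0) -> x; overall: ((3*(x+0))+((((y*y)+(y*5))+8)+(((z*z)*3)+((9*8)*3)))) -> ((3*x)+((((y*y)+(y*5))+8)+(((z*z)*3)+((9*8)*3))))
Step 4: at RRRL: (9*8) -> 72; overall: ((3*x)+((((y*y)+(y*5))+8)+(((z*z)*3)+((9*8)*3)))) -> ((3*x)+((((y*y)+(y*5))+8)+(((z*z)*3)+(72*3))))
Step 5: at RRR: (72*3) -> 216; overall: ((3*x)+((((y*y)+(y*5))+8)+(((z*z)*3)+(72*3)))) -> ((3*x)+((((y*y)+(y*5))+8)+(((z*z)*3)+216)))
Fixed point: ((3*x)+((((y*y)+(y*5))+8)+(((z*z)*3)+216)))

Answer: ((3*x)+((((y*y)+(y*5))+8)+(((z*z)*3)+216)))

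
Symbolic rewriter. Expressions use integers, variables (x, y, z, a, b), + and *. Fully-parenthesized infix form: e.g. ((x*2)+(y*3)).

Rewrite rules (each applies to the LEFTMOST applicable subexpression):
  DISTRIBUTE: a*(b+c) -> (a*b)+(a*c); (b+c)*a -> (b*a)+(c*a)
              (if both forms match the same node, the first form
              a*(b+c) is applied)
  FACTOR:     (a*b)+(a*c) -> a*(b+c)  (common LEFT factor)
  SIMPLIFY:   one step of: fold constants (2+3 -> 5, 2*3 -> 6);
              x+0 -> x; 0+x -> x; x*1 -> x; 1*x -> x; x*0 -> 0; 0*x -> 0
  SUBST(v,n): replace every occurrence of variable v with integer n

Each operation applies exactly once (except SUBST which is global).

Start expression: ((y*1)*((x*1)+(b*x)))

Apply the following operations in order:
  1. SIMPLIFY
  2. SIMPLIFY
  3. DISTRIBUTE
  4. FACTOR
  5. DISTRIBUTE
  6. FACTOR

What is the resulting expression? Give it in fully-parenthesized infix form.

Start: ((y*1)*((x*1)+(b*x)))
Apply SIMPLIFY at L (target: (y*1)): ((y*1)*((x*1)+(b*x))) -> (y*((x*1)+(b*x)))
Apply SIMPLIFY at RL (target: (x*1)): (y*((x*1)+(b*x))) -> (y*(x+(b*x)))
Apply DISTRIBUTE at root (target: (y*(x+(b*x)))): (y*(x+(b*x))) -> ((y*x)+(y*(b*x)))
Apply FACTOR at root (target: ((y*x)+(y*(b*x)))): ((y*x)+(y*(b*x))) -> (y*(x+(b*x)))
Apply DISTRIBUTE at root (target: (y*(x+(b*x)))): (y*(x+(b*x))) -> ((y*x)+(y*(b*x)))
Apply FACTOR at root (target: ((y*x)+(y*(b*x)))): ((y*x)+(y*(b*x))) -> (y*(x+(b*x)))

Answer: (y*(x+(b*x)))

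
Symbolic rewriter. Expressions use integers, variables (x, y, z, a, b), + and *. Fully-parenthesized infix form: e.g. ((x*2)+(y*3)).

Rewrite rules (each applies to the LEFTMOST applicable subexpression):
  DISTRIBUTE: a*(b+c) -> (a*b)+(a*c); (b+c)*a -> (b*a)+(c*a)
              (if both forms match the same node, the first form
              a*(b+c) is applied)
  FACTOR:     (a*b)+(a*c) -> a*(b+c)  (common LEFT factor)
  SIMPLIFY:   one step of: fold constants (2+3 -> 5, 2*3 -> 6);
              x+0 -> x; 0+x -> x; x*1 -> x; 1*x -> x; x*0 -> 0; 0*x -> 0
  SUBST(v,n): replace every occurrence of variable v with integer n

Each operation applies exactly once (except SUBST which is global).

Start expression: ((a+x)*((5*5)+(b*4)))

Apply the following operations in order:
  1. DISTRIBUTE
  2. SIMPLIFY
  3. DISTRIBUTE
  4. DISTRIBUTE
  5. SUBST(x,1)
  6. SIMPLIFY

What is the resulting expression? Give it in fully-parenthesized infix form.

Start: ((a+x)*((5*5)+(b*4)))
Apply DISTRIBUTE at root (target: ((a+x)*((5*5)+(b*4)))): ((a+x)*((5*5)+(b*4))) -> (((a+x)*(5*5))+((a+x)*(b*4)))
Apply SIMPLIFY at LR (target: (5*5)): (((a+x)*(5*5))+((a+x)*(b*4))) -> (((a+x)*25)+((a+x)*(b*4)))
Apply DISTRIBUTE at L (target: ((a+x)*25)): (((a+x)*25)+((a+x)*(b*4))) -> (((a*25)+(x*25))+((a+x)*(b*4)))
Apply DISTRIBUTE at R (target: ((a+x)*(b*4))): (((a*25)+(x*25))+((a+x)*(b*4))) -> (((a*25)+(x*25))+((a*(b*4))+(x*(b*4))))
Apply SUBST(x,1): (((a*25)+(x*25))+((a*(b*4))+(x*(b*4)))) -> (((a*25)+(1*25))+((a*(b*4))+(1*(b*4))))
Apply SIMPLIFY at LR (target: (1*25)): (((a*25)+(1*25))+((a*(b*4))+(1*(b*4)))) -> (((a*25)+25)+((a*(b*4))+(1*(b*4))))

Answer: (((a*25)+25)+((a*(b*4))+(1*(b*4))))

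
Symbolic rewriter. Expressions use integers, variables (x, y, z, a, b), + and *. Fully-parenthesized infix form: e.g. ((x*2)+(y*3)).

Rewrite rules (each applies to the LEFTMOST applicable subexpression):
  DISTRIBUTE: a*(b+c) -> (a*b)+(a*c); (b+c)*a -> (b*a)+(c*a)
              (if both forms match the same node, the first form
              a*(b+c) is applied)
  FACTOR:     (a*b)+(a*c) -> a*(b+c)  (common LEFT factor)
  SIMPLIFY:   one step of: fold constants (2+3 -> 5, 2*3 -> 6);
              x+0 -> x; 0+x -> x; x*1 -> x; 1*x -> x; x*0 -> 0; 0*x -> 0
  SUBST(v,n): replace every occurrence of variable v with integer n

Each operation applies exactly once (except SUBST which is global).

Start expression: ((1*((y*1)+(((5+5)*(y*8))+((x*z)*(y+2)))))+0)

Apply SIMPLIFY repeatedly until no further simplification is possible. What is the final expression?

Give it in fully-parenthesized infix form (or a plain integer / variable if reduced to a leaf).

Answer: (y+((10*(y*8))+((x*z)*(y+2))))

Derivation:
Start: ((1*((y*1)+(((5+5)*(y*8))+((x*z)*(y+2)))))+0)
Step 1: at root: ((1*((y*1)+(((5+5)*(y*8))+((x*z)*(y+2)))))+0) -> (1*((y*1)+(((5+5)*(y*8))+((x*z)*(y+2))))); overall: ((1*((y*1)+(((5+5)*(y*8))+((x*z)*(y+2)))))+0) -> (1*((y*1)+(((5+5)*(y*8))+((x*z)*(y+2)))))
Step 2: at root: (1*((y*1)+(((5+5)*(y*8))+((x*z)*(y+2))))) -> ((y*1)+(((5+5)*(y*8))+((x*z)*(y+2)))); overall: (1*((y*1)+(((5+5)*(y*8))+((x*z)*(y+2))))) -> ((y*1)+(((5+5)*(y*8))+((x*z)*(y+2))))
Step 3: at L: (y*1) -> y; overall: ((y*1)+(((5+5)*(y*8))+((x*z)*(y+2)))) -> (y+(((5+5)*(y*8))+((x*z)*(y+2))))
Step 4: at RLL: (5+5) -> 10; overall: (y+(((5+5)*(y*8))+((x*z)*(y+2)))) -> (y+((10*(y*8))+((x*z)*(y+2))))
Fixed point: (y+((10*(y*8))+((x*z)*(y+2))))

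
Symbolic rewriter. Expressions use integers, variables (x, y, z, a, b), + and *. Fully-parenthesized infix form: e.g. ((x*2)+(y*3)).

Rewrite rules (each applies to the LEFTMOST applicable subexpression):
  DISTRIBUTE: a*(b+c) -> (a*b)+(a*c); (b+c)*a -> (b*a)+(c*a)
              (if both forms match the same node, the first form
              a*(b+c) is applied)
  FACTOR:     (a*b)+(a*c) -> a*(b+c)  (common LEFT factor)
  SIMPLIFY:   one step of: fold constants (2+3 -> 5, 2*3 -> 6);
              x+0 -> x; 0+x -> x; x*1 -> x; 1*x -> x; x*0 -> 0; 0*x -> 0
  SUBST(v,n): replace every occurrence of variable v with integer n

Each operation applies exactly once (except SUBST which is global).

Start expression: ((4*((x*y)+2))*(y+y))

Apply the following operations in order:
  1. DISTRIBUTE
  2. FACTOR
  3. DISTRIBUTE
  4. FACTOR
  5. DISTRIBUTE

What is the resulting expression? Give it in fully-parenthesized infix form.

Answer: (((4*((x*y)+2))*y)+((4*((x*y)+2))*y))

Derivation:
Start: ((4*((x*y)+2))*(y+y))
Apply DISTRIBUTE at root (target: ((4*((x*y)+2))*(y+y))): ((4*((x*y)+2))*(y+y)) -> (((4*((x*y)+2))*y)+((4*((x*y)+2))*y))
Apply FACTOR at root (target: (((4*((x*y)+2))*y)+((4*((x*y)+2))*y))): (((4*((x*y)+2))*y)+((4*((x*y)+2))*y)) -> ((4*((x*y)+2))*(y+y))
Apply DISTRIBUTE at root (target: ((4*((x*y)+2))*(y+y))): ((4*((x*y)+2))*(y+y)) -> (((4*((x*y)+2))*y)+((4*((x*y)+2))*y))
Apply FACTOR at root (target: (((4*((x*y)+2))*y)+((4*((x*y)+2))*y))): (((4*((x*y)+2))*y)+((4*((x*y)+2))*y)) -> ((4*((x*y)+2))*(y+y))
Apply DISTRIBUTE at root (target: ((4*((x*y)+2))*(y+y))): ((4*((x*y)+2))*(y+y)) -> (((4*((x*y)+2))*y)+((4*((x*y)+2))*y))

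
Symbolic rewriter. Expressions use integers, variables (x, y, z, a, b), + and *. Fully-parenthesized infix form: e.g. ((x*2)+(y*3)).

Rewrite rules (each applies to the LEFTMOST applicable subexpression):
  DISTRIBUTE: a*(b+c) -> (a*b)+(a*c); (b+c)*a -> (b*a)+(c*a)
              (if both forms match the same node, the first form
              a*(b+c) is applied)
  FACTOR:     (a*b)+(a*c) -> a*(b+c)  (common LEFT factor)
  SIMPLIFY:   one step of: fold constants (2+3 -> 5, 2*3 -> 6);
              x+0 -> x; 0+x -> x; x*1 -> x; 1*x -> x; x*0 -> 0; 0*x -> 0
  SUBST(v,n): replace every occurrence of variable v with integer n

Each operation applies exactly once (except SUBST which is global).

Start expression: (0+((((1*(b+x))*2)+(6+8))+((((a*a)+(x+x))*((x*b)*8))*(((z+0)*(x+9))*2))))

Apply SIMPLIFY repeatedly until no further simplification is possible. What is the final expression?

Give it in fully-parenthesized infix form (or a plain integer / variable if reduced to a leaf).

Start: (0+((((1*(b+x))*2)+(6+8))+((((a*a)+(x+x))*((x*b)*8))*(((z+0)*(x+9))*2))))
Step 1: at root: (0+((((1*(b+x))*2)+(6+8))+((((a*a)+(x+x))*((x*b)*8))*(((z+0)*(x+9))*2)))) -> ((((1*(b+x))*2)+(6+8))+((((a*a)+(x+x))*((x*b)*8))*(((z+0)*(x+9))*2))); overall: (0+((((1*(b+x))*2)+(6+8))+((((a*a)+(x+x))*((x*b)*8))*(((z+0)*(x+9))*2)))) -> ((((1*(b+x))*2)+(6+8))+((((a*a)+(x+x))*((x*b)*8))*(((z+0)*(x+9))*2)))
Step 2: at LLL: (1*(b+x)) -> (b+x); overall: ((((1*(b+x))*2)+(6+8))+((((a*a)+(x+x))*((x*b)*8))*(((z+0)*(x+9))*2))) -> ((((b+x)*2)+(6+8))+((((a*a)+(x+x))*((x*b)*8))*(((z+0)*(x+9))*2)))
Step 3: at LR: (6+8) -> 14; overall: ((((b+x)*2)+(6+8))+((((a*a)+(x+x))*((x*b)*8))*(((z+0)*(x+9))*2))) -> ((((b+x)*2)+14)+((((a*a)+(x+x))*((x*b)*8))*(((z+0)*(x+9))*2)))
Step 4: at RRLL: (z+0) -> z; overall: ((((b+x)*2)+14)+((((a*a)+(x+x))*((x*b)*8))*(((z+0)*(x+9))*2))) -> ((((b+x)*2)+14)+((((a*a)+(x+x))*((x*b)*8))*((z*(x+9))*2)))
Fixed point: ((((b+x)*2)+14)+((((a*a)+(x+x))*((x*b)*8))*((z*(x+9))*2)))

Answer: ((((b+x)*2)+14)+((((a*a)+(x+x))*((x*b)*8))*((z*(x+9))*2)))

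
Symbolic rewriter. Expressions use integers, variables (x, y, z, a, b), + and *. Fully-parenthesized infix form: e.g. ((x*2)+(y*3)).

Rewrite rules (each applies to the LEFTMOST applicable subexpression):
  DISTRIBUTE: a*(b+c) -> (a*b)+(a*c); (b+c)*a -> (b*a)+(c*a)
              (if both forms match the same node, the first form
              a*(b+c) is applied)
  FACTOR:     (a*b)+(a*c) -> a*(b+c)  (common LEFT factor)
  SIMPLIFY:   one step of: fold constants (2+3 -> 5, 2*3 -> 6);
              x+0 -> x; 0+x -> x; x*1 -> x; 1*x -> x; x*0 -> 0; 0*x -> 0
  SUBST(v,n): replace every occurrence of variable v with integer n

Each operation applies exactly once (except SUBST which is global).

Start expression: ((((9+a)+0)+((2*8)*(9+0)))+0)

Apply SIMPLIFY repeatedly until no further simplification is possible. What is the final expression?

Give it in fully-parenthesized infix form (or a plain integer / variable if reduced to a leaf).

Start: ((((9+a)+0)+((2*8)*(9+0)))+0)
Step 1: at root: ((((9+a)+0)+((2*8)*(9+0)))+0) -> (((9+a)+0)+((2*8)*(9+0))); overall: ((((9+a)+0)+((2*8)*(9+0)))+0) -> (((9+a)+0)+((2*8)*(9+0)))
Step 2: at L: ((9+a)+0) -> (9+a); overall: (((9+a)+0)+((2*8)*(9+0))) -> ((9+a)+((2*8)*(9+0)))
Step 3: at RL: (2*8) -> 16; overall: ((9+a)+((2*8)*(9+0))) -> ((9+a)+(16*(9+0)))
Step 4: at RR: (9+0) -> 9; overall: ((9+a)+(16*(9+0))) -> ((9+a)+(16*9))
Step 5: at R: (16*9) -> 144; overall: ((9+a)+(16*9)) -> ((9+a)+144)
Fixed point: ((9+a)+144)

Answer: ((9+a)+144)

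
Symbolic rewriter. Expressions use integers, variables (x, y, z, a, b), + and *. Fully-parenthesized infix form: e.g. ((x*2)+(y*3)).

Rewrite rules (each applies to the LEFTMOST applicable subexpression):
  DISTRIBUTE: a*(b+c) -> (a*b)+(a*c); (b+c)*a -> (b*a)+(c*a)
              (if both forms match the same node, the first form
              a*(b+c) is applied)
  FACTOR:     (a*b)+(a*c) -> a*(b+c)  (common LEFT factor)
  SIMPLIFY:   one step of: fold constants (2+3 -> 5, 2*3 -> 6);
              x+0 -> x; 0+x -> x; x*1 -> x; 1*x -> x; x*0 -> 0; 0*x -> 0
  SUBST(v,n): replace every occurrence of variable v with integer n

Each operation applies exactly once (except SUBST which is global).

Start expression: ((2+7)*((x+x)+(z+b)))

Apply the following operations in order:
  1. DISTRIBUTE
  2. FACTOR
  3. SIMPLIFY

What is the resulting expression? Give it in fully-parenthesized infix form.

Start: ((2+7)*((x+x)+(z+b)))
Apply DISTRIBUTE at root (target: ((2+7)*((x+x)+(z+b)))): ((2+7)*((x+x)+(z+b))) -> (((2+7)*(x+x))+((2+7)*(z+b)))
Apply FACTOR at root (target: (((2+7)*(x+x))+((2+7)*(z+b)))): (((2+7)*(x+x))+((2+7)*(z+b))) -> ((2+7)*((x+x)+(z+b)))
Apply SIMPLIFY at L (target: (2+7)): ((2+7)*((x+x)+(z+b))) -> (9*((x+x)+(z+b)))

Answer: (9*((x+x)+(z+b)))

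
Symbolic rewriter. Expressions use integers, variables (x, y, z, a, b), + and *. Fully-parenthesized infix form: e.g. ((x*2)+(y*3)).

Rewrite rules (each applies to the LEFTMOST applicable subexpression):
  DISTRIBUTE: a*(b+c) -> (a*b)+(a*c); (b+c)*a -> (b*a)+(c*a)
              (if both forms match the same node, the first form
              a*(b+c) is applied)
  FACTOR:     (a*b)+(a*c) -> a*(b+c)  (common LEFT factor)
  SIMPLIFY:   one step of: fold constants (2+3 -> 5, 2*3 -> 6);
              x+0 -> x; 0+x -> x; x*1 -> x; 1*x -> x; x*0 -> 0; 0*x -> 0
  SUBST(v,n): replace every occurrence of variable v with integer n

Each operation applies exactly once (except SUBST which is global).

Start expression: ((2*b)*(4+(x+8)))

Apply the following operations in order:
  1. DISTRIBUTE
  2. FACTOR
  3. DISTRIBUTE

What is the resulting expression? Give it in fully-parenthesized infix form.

Start: ((2*b)*(4+(x+8)))
Apply DISTRIBUTE at root (target: ((2*b)*(4+(x+8)))): ((2*b)*(4+(x+8))) -> (((2*b)*4)+((2*b)*(x+8)))
Apply FACTOR at root (target: (((2*b)*4)+((2*b)*(x+8)))): (((2*b)*4)+((2*b)*(x+8))) -> ((2*b)*(4+(x+8)))
Apply DISTRIBUTE at root (target: ((2*b)*(4+(x+8)))): ((2*b)*(4+(x+8))) -> (((2*b)*4)+((2*b)*(x+8)))

Answer: (((2*b)*4)+((2*b)*(x+8)))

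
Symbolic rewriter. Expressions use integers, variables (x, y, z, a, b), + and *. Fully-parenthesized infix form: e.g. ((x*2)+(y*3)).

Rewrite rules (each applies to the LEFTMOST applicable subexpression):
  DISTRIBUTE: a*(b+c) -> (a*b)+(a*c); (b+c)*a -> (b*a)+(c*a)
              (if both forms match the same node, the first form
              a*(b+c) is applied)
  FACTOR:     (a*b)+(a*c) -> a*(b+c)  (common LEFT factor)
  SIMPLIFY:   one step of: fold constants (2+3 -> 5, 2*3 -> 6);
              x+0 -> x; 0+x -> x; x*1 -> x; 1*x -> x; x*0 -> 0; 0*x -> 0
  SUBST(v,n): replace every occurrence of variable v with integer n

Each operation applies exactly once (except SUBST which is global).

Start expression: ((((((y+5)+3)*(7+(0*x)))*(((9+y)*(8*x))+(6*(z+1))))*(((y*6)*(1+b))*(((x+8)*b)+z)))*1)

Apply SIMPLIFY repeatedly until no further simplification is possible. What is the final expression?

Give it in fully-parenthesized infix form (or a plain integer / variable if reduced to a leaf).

Answer: (((((y+5)+3)*7)*(((9+y)*(8*x))+(6*(z+1))))*(((y*6)*(1+b))*(((x+8)*b)+z)))

Derivation:
Start: ((((((y+5)+3)*(7+(0*x)))*(((9+y)*(8*x))+(6*(z+1))))*(((y*6)*(1+b))*(((x+8)*b)+z)))*1)
Step 1: at root: ((((((y+5)+3)*(7+(0*x)))*(((9+y)*(8*x))+(6*(z+1))))*(((y*6)*(1+b))*(((x+8)*b)+z)))*1) -> (((((y+5)+3)*(7+(0*x)))*(((9+y)*(8*x))+(6*(z+1))))*(((y*6)*(1+b))*(((x+8)*b)+z))); overall: ((((((y+5)+3)*(7+(0*x)))*(((9+y)*(8*x))+(6*(z+1))))*(((y*6)*(1+b))*(((x+8)*b)+z)))*1) -> (((((y+5)+3)*(7+(0*x)))*(((9+y)*(8*x))+(6*(z+1))))*(((y*6)*(1+b))*(((x+8)*b)+z)))
Step 2: at LLRR: (0*x) -> 0; overall: (((((y+5)+3)*(7+(0*x)))*(((9+y)*(8*x))+(6*(z+1))))*(((y*6)*(1+b))*(((x+8)*b)+z))) -> (((((y+5)+3)*(7+0))*(((9+y)*(8*x))+(6*(z+1))))*(((y*6)*(1+b))*(((x+8)*b)+z)))
Step 3: at LLR: (7+0) -> 7; overall: (((((y+5)+3)*(7+0))*(((9+y)*(8*x))+(6*(z+1))))*(((y*6)*(1+b))*(((x+8)*b)+z))) -> (((((y+5)+3)*7)*(((9+y)*(8*x))+(6*(z+1))))*(((y*6)*(1+b))*(((x+8)*b)+z)))
Fixed point: (((((y+5)+3)*7)*(((9+y)*(8*x))+(6*(z+1))))*(((y*6)*(1+b))*(((x+8)*b)+z)))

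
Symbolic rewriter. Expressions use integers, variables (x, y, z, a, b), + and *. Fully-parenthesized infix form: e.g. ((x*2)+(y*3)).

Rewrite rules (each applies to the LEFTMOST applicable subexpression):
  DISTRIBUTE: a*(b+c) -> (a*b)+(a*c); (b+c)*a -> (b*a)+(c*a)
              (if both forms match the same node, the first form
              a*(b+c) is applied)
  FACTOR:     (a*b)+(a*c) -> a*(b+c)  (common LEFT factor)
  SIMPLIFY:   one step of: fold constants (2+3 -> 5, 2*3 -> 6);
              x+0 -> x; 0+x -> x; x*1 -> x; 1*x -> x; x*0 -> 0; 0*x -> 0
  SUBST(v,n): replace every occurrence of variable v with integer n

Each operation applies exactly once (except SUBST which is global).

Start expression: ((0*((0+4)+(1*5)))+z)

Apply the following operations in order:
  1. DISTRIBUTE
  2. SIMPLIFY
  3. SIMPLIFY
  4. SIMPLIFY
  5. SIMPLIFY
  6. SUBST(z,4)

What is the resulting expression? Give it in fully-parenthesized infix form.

Start: ((0*((0+4)+(1*5)))+z)
Apply DISTRIBUTE at L (target: (0*((0+4)+(1*5)))): ((0*((0+4)+(1*5)))+z) -> (((0*(0+4))+(0*(1*5)))+z)
Apply SIMPLIFY at LL (target: (0*(0+4))): (((0*(0+4))+(0*(1*5)))+z) -> ((0+(0*(1*5)))+z)
Apply SIMPLIFY at L (target: (0+(0*(1*5)))): ((0+(0*(1*5)))+z) -> ((0*(1*5))+z)
Apply SIMPLIFY at L (target: (0*(1*5))): ((0*(1*5))+z) -> (0+z)
Apply SIMPLIFY at root (target: (0+z)): (0+z) -> z
Apply SUBST(z,4): z -> 4

Answer: 4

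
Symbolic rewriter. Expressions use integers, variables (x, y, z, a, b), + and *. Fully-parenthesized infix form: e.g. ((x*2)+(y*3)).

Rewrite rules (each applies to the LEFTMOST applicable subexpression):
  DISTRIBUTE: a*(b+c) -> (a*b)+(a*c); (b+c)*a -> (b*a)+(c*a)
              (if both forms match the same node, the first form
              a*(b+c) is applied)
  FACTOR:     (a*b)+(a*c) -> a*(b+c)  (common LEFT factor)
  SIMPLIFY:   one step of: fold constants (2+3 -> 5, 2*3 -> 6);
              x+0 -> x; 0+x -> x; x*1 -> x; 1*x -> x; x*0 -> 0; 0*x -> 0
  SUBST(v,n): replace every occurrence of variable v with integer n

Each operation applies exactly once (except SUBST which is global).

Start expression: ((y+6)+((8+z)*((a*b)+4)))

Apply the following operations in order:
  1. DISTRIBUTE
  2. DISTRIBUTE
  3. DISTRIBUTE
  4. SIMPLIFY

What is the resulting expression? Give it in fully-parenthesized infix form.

Answer: ((y+6)+(((8*(a*b))+(z*(a*b)))+(32+(z*4))))

Derivation:
Start: ((y+6)+((8+z)*((a*b)+4)))
Apply DISTRIBUTE at R (target: ((8+z)*((a*b)+4))): ((y+6)+((8+z)*((a*b)+4))) -> ((y+6)+(((8+z)*(a*b))+((8+z)*4)))
Apply DISTRIBUTE at RL (target: ((8+z)*(a*b))): ((y+6)+(((8+z)*(a*b))+((8+z)*4))) -> ((y+6)+(((8*(a*b))+(z*(a*b)))+((8+z)*4)))
Apply DISTRIBUTE at RR (target: ((8+z)*4)): ((y+6)+(((8*(a*b))+(z*(a*b)))+((8+z)*4))) -> ((y+6)+(((8*(a*b))+(z*(a*b)))+((8*4)+(z*4))))
Apply SIMPLIFY at RRL (target: (8*4)): ((y+6)+(((8*(a*b))+(z*(a*b)))+((8*4)+(z*4)))) -> ((y+6)+(((8*(a*b))+(z*(a*b)))+(32+(z*4))))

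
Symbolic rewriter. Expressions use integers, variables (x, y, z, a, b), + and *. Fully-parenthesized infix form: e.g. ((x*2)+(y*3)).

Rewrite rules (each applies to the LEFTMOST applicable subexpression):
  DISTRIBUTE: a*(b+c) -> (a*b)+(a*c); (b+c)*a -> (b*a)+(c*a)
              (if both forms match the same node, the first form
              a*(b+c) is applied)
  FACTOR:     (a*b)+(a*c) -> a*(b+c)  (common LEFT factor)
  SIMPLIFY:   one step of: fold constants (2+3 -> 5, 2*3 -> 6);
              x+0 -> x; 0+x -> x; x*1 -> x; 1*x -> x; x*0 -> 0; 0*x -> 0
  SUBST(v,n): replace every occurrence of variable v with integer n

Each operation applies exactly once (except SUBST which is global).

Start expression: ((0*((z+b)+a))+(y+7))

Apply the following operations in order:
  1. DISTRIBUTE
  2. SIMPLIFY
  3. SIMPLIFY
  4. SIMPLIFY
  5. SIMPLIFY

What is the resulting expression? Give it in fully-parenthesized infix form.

Answer: (y+7)

Derivation:
Start: ((0*((z+b)+a))+(y+7))
Apply DISTRIBUTE at L (target: (0*((z+b)+a))): ((0*((z+b)+a))+(y+7)) -> (((0*(z+b))+(0*a))+(y+7))
Apply SIMPLIFY at LL (target: (0*(z+b))): (((0*(z+b))+(0*a))+(y+7)) -> ((0+(0*a))+(y+7))
Apply SIMPLIFY at L (target: (0+(0*a))): ((0+(0*a))+(y+7)) -> ((0*a)+(y+7))
Apply SIMPLIFY at L (target: (0*a)): ((0*a)+(y+7)) -> (0+(y+7))
Apply SIMPLIFY at root (target: (0+(y+7))): (0+(y+7)) -> (y+7)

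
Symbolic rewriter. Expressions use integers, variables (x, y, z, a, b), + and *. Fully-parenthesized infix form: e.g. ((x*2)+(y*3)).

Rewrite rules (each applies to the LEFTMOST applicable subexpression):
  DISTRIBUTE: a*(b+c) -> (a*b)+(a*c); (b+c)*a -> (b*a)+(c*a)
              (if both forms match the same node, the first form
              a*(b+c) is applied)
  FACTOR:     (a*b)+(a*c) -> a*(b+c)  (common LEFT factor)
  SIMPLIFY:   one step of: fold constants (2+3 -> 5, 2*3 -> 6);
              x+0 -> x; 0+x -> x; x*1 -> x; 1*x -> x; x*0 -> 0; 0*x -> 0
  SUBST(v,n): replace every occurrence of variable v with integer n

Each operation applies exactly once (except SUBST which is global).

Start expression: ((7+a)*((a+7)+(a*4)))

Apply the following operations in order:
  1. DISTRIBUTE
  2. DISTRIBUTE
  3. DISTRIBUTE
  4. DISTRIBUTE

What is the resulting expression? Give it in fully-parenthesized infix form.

Start: ((7+a)*((a+7)+(a*4)))
Apply DISTRIBUTE at root (target: ((7+a)*((a+7)+(a*4)))): ((7+a)*((a+7)+(a*4))) -> (((7+a)*(a+7))+((7+a)*(a*4)))
Apply DISTRIBUTE at L (target: ((7+a)*(a+7))): (((7+a)*(a+7))+((7+a)*(a*4))) -> ((((7+a)*a)+((7+a)*7))+((7+a)*(a*4)))
Apply DISTRIBUTE at LL (target: ((7+a)*a)): ((((7+a)*a)+((7+a)*7))+((7+a)*(a*4))) -> ((((7*a)+(a*a))+((7+a)*7))+((7+a)*(a*4)))
Apply DISTRIBUTE at LR (target: ((7+a)*7)): ((((7*a)+(a*a))+((7+a)*7))+((7+a)*(a*4))) -> ((((7*a)+(a*a))+((7*7)+(a*7)))+((7+a)*(a*4)))

Answer: ((((7*a)+(a*a))+((7*7)+(a*7)))+((7+a)*(a*4)))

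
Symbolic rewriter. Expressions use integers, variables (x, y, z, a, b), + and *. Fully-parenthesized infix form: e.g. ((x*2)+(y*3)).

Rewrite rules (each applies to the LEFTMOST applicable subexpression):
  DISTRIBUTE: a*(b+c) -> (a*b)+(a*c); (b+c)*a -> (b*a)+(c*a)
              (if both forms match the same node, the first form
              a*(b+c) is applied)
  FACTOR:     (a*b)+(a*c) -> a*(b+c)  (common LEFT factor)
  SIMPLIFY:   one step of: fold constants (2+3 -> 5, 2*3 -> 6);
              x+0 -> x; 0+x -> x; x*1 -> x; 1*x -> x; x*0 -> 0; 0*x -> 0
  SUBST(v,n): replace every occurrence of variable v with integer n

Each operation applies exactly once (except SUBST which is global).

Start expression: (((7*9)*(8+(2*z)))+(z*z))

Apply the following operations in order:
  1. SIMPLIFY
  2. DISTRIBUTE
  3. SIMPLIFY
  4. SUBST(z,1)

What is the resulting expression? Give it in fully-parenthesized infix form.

Start: (((7*9)*(8+(2*z)))+(z*z))
Apply SIMPLIFY at LL (target: (7*9)): (((7*9)*(8+(2*z)))+(z*z)) -> ((63*(8+(2*z)))+(z*z))
Apply DISTRIBUTE at L (target: (63*(8+(2*z)))): ((63*(8+(2*z)))+(z*z)) -> (((63*8)+(63*(2*z)))+(z*z))
Apply SIMPLIFY at LL (target: (63*8)): (((63*8)+(63*(2*z)))+(z*z)) -> ((504+(63*(2*z)))+(z*z))
Apply SUBST(z,1): ((504+(63*(2*z)))+(z*z)) -> ((504+(63*(2*1)))+(1*1))

Answer: ((504+(63*(2*1)))+(1*1))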